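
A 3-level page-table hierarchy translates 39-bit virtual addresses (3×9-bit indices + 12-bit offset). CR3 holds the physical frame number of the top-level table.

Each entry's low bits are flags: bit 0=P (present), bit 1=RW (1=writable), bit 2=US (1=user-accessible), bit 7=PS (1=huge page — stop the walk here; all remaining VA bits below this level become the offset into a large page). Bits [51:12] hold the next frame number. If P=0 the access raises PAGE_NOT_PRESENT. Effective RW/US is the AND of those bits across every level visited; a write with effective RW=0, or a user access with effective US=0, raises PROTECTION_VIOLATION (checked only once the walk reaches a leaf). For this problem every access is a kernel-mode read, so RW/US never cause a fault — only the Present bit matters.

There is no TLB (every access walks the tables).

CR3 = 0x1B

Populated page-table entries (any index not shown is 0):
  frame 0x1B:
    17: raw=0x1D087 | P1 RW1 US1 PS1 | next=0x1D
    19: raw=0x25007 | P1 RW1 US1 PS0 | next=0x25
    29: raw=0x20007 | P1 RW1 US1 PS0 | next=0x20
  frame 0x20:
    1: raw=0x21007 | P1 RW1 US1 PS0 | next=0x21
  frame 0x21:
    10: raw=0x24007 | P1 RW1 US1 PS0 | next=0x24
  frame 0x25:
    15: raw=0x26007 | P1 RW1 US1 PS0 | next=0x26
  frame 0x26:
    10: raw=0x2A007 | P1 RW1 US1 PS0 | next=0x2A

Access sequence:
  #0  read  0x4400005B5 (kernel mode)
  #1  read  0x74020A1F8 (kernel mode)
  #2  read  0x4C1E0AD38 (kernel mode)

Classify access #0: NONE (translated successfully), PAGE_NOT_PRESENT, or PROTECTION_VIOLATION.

Per-access translation:
#0 VA=0x4400005B5 (r,kernel):
  [0] read 0x1B idx=17: raw=0x1D087 flags P=1 W=1 U=1 S=1
  ⇒ phys 0x1D5B5 (huge @L0)  [1 reads]
#1 VA=0x74020A1F8 (r,kernel):
  [0] read 0x1B idx=29: raw=0x20007 flags P=1 W=1 U=1 S=0
  [1] read 0x20 idx=1: raw=0x21007 flags P=1 W=1 U=1 S=0
  [2] read 0x21 idx=10: raw=0x24007 flags P=1 W=1 U=1 S=0
  ⇒ phys 0x241F8  [3 reads]
#2 VA=0x4C1E0AD38 (r,kernel):
  [0] read 0x1B idx=19: raw=0x25007 flags P=1 W=1 U=1 S=0
  [1] read 0x25 idx=15: raw=0x26007 flags P=1 W=1 U=1 S=0
  [2] read 0x26 idx=10: raw=0x2A007 flags P=1 W=1 U=1 S=0
  ⇒ phys 0x2AD38  [3 reads]

Access #0 fault: NONE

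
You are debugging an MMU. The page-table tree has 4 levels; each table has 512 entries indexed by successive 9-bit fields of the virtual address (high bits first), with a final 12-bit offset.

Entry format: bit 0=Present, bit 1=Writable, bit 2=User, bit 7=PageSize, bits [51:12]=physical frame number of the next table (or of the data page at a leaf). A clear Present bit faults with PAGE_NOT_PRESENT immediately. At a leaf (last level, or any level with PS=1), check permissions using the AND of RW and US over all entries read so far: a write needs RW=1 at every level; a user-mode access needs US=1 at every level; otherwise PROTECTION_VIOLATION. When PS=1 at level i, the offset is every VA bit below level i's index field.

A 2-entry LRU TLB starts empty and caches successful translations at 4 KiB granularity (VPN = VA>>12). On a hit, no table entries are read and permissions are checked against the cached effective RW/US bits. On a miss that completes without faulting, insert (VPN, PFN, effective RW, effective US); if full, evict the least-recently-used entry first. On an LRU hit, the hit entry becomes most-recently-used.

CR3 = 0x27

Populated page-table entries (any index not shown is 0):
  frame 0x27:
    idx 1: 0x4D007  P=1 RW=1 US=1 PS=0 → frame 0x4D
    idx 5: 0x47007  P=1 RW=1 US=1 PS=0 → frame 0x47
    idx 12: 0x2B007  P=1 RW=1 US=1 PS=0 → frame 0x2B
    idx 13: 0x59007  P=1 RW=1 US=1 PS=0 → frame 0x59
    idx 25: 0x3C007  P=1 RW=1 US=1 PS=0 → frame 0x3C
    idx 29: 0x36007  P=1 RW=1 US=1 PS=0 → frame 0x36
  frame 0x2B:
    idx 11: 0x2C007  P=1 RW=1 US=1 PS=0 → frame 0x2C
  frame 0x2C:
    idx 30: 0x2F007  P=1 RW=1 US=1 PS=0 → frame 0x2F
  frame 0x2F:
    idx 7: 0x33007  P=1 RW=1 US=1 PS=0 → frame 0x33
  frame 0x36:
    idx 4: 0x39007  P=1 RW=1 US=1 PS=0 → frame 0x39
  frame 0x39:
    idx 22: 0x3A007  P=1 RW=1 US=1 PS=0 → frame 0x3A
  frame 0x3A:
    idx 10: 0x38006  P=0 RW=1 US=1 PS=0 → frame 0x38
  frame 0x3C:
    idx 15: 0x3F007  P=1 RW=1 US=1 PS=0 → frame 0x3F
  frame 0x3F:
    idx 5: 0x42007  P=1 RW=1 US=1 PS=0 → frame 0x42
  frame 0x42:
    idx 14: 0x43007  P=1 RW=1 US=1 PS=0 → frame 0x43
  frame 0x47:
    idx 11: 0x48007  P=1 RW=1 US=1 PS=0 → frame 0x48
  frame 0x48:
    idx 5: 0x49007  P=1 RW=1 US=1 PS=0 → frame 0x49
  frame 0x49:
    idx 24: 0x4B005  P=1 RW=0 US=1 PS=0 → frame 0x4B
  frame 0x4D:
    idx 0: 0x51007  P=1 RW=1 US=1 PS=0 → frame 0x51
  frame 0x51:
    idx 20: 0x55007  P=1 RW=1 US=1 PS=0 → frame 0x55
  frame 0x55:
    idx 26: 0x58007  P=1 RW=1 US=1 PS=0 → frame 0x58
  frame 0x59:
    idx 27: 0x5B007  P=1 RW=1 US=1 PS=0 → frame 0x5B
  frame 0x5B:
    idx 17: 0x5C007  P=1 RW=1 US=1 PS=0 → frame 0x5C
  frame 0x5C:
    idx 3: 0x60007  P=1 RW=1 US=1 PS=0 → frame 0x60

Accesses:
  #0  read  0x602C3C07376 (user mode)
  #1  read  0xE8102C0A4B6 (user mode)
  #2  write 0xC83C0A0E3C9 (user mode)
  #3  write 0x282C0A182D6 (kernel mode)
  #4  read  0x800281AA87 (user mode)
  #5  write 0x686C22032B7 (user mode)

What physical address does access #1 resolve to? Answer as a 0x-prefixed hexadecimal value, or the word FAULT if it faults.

Trace:
#0 VA=0x602C3C07376 (r,user):
  lvl0: tbl 0x27, slot 12 ⇒ 0x2B007 (P1/RW1/US1/PS0)
  lvl1: tbl 0x2B, slot 11 ⇒ 0x2C007 (P1/RW1/US1/PS0)
  lvl2: tbl 0x2C, slot 30 ⇒ 0x2F007 (P1/RW1/US1/PS0)
  lvl3: tbl 0x2F, slot 7 ⇒ 0x33007 (P1/RW1/US1/PS0)
  ⇒ phys 0x33376  [4 reads]
#1 VA=0xE8102C0A4B6 (r,user):
  lvl0: tbl 0x27, slot 29 ⇒ 0x36007 (P1/RW1/US1/PS0)
  lvl1: tbl 0x36, slot 4 ⇒ 0x39007 (P1/RW1/US1/PS0)
  lvl2: tbl 0x39, slot 22 ⇒ 0x3A007 (P1/RW1/US1/PS0)
  lvl3: tbl 0x3A, slot 10 ⇒ 0x38006 (P0/RW1/US1/PS0)
  ⇒ fault: PAGE_NOT_PRESENT  — 4 lookups
#2 VA=0xC83C0A0E3C9 (w,user):
  lvl0: tbl 0x27, slot 25 ⇒ 0x3C007 (P1/RW1/US1/PS0)
  lvl1: tbl 0x3C, slot 15 ⇒ 0x3F007 (P1/RW1/US1/PS0)
  lvl2: tbl 0x3F, slot 5 ⇒ 0x42007 (P1/RW1/US1/PS0)
  lvl3: tbl 0x42, slot 14 ⇒ 0x43007 (P1/RW1/US1/PS0)
  ⇒ phys 0x433C9  [4 reads]
#3 VA=0x282C0A182D6 (w,kernel):
  lvl0: tbl 0x27, slot 5 ⇒ 0x47007 (P1/RW1/US1/PS0)
  lvl1: tbl 0x47, slot 11 ⇒ 0x48007 (P1/RW1/US1/PS0)
  lvl2: tbl 0x48, slot 5 ⇒ 0x49007 (P1/RW1/US1/PS0)
  lvl3: tbl 0x49, slot 24 ⇒ 0x4B005 (P1/RW0/US1/PS0)
  ⇒ fault: PROTECTION_VIOLATION  — 4 lookups
#4 VA=0x800281AA87 (r,user):
  lvl0: tbl 0x27, slot 1 ⇒ 0x4D007 (P1/RW1/US1/PS0)
  lvl1: tbl 0x4D, slot 0 ⇒ 0x51007 (P1/RW1/US1/PS0)
  lvl2: tbl 0x51, slot 20 ⇒ 0x55007 (P1/RW1/US1/PS0)
  lvl3: tbl 0x55, slot 26 ⇒ 0x58007 (P1/RW1/US1/PS0)
  ⇒ phys 0x58A87  [4 reads]
#5 VA=0x686C22032B7 (w,user):
  lvl0: tbl 0x27, slot 13 ⇒ 0x59007 (P1/RW1/US1/PS0)
  lvl1: tbl 0x59, slot 27 ⇒ 0x5B007 (P1/RW1/US1/PS0)
  lvl2: tbl 0x5B, slot 17 ⇒ 0x5C007 (P1/RW1/US1/PS0)
  lvl3: tbl 0x5C, slot 3 ⇒ 0x60007 (P1/RW1/US1/PS0)
  ⇒ phys 0x602B7  [4 reads]

Access #1 PA: FAULT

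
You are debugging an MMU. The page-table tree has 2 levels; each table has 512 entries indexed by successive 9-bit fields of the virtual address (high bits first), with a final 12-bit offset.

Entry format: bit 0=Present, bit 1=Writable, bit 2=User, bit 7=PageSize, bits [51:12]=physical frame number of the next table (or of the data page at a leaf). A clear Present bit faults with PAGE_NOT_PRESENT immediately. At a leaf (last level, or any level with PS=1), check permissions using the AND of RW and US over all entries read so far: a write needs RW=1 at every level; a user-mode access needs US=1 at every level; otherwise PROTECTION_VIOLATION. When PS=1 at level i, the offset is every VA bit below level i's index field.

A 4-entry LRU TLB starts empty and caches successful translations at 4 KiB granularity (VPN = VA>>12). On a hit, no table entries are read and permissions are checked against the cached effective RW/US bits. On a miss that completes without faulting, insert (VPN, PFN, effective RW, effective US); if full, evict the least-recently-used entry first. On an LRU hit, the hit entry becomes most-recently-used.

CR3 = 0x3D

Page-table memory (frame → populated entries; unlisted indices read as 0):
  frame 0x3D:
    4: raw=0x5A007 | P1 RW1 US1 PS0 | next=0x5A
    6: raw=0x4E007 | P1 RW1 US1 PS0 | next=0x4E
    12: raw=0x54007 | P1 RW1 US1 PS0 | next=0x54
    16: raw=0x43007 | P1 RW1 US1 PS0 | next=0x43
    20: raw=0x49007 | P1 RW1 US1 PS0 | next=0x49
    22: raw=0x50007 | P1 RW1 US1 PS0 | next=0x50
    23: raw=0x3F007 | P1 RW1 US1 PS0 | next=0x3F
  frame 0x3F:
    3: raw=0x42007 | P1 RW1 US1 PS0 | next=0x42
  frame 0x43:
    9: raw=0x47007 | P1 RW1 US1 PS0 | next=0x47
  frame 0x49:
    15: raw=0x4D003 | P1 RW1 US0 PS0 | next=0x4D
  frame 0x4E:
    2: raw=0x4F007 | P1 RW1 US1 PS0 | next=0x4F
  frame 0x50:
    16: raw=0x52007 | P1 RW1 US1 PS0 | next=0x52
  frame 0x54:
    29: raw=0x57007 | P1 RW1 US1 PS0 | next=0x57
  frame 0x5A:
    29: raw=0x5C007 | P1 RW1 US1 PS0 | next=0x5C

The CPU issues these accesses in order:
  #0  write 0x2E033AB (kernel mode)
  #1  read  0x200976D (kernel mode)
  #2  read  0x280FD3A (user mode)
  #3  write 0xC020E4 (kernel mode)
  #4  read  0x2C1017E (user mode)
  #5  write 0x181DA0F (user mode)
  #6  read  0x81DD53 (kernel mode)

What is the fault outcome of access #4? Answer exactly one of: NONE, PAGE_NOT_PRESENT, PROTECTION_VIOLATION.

Walk each access:
#0 VA=0x2E033AB (w,kernel):
  lvl0: tbl 0x3D, slot 23 ⇒ 0x3F007 (P1/RW1/US1/PS0)
  lvl1: tbl 0x3F, slot 3 ⇒ 0x42007 (P1/RW1/US1/PS0)
  ⇒ phys 0x423AB  [2 reads]
#1 VA=0x200976D (r,kernel):
  lvl0: tbl 0x3D, slot 16 ⇒ 0x43007 (P1/RW1/US1/PS0)
  lvl1: tbl 0x43, slot 9 ⇒ 0x47007 (P1/RW1/US1/PS0)
  ⇒ phys 0x4776D  [2 reads]
#2 VA=0x280FD3A (r,user):
  lvl0: tbl 0x3D, slot 20 ⇒ 0x49007 (P1/RW1/US1/PS0)
  lvl1: tbl 0x49, slot 15 ⇒ 0x4D003 (P1/RW1/US0/PS0)
  ⇒ fault: PROTECTION_VIOLATION  — 2 lookups
#3 VA=0xC020E4 (w,kernel):
  lvl0: tbl 0x3D, slot 6 ⇒ 0x4E007 (P1/RW1/US1/PS0)
  lvl1: tbl 0x4E, slot 2 ⇒ 0x4F007 (P1/RW1/US1/PS0)
  ⇒ phys 0x4F0E4  [2 reads]
#4 VA=0x2C1017E (r,user):
  lvl0: tbl 0x3D, slot 22 ⇒ 0x50007 (P1/RW1/US1/PS0)
  lvl1: tbl 0x50, slot 16 ⇒ 0x52007 (P1/RW1/US1/PS0)
  ⇒ phys 0x5217E  [2 reads]
#5 VA=0x181DA0F (w,user):
  lvl0: tbl 0x3D, slot 12 ⇒ 0x54007 (P1/RW1/US1/PS0)
  lvl1: tbl 0x54, slot 29 ⇒ 0x57007 (P1/RW1/US1/PS0)
  ⇒ phys 0x57A0F  [2 reads]
#6 VA=0x81DD53 (r,kernel):
  lvl0: tbl 0x3D, slot 4 ⇒ 0x5A007 (P1/RW1/US1/PS0)
  lvl1: tbl 0x5A, slot 29 ⇒ 0x5C007 (P1/RW1/US1/PS0)
  ⇒ phys 0x5CD53  [2 reads]

Access #4 fault: NONE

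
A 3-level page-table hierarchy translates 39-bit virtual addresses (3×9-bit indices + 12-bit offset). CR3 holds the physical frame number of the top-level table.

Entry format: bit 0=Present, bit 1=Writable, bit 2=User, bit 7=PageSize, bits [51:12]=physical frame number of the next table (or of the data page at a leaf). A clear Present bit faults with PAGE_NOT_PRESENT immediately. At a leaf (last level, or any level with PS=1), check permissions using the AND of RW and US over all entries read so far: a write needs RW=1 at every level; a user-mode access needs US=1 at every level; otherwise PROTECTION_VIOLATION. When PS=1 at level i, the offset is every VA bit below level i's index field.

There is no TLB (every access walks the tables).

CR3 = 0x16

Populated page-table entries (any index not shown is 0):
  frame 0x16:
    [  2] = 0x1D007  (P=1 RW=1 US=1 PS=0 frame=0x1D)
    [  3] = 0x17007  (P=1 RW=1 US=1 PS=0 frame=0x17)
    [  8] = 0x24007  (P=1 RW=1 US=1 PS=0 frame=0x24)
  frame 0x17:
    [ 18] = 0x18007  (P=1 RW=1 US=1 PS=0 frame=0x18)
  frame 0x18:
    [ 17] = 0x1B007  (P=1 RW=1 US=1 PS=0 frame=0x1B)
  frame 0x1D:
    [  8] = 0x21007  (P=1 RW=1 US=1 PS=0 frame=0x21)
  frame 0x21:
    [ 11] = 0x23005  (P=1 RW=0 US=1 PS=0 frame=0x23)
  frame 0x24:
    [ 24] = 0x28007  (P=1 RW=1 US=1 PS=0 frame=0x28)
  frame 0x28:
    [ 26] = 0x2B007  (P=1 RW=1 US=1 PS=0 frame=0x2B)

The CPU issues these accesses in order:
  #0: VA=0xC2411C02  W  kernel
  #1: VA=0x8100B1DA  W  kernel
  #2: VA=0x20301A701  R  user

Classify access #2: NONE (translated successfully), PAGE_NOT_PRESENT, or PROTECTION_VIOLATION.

Walk each access:
#0 VA=0xC2411C02 (w,kernel):
  L0 @0x16[3] → 0x17007  P=1,RW=1,US=1,PS=0
  L1 @0x17[18] → 0x18007  P=1,RW=1,US=1,PS=0
  L2 @0x18[17] → 0x1B007  P=1,RW=1,US=1,PS=0
  ⇒ phys 0x1BC02  [3 reads]
#1 VA=0x8100B1DA (w,kernel):
  L0 @0x16[2] → 0x1D007  P=1,RW=1,US=1,PS=0
  L1 @0x1D[8] → 0x21007  P=1,RW=1,US=1,PS=0
  L2 @0x21[11] → 0x23005  P=1,RW=0,US=1,PS=0
  ⇒ fault: PROTECTION_VIOLATION  — 3 lookups
#2 VA=0x20301A701 (r,user):
  L0 @0x16[8] → 0x24007  P=1,RW=1,US=1,PS=0
  L1 @0x24[24] → 0x28007  P=1,RW=1,US=1,PS=0
  L2 @0x28[26] → 0x2B007  P=1,RW=1,US=1,PS=0
  ⇒ phys 0x2B701  [3 reads]

Access #2 fault: NONE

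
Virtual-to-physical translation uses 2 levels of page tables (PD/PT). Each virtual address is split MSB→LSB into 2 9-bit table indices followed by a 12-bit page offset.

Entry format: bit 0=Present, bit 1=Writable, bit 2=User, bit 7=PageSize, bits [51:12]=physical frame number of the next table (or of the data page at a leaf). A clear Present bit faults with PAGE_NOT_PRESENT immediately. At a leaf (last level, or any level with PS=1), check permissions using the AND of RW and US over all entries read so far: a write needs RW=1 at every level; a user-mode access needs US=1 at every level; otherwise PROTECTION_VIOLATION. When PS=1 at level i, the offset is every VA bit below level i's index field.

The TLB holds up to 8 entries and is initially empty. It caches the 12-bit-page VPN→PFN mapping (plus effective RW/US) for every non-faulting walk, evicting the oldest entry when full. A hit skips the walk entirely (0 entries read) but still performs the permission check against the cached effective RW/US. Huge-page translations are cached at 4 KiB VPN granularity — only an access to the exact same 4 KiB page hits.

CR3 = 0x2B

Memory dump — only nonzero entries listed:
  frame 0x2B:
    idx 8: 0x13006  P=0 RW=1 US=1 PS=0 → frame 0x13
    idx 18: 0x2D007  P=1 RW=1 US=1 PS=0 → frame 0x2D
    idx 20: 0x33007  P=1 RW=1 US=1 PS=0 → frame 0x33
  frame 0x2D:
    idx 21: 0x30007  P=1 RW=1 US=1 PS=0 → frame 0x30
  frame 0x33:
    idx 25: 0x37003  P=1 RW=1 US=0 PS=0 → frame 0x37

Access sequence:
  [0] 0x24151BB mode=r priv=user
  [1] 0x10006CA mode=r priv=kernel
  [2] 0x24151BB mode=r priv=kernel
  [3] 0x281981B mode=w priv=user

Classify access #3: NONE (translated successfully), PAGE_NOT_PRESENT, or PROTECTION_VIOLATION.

Walk each access:
#0 VA=0x24151BB (r,user):
  L0 @0x2B[18] → 0x2D007  P=1,RW=1,US=1,PS=0
  L1 @0x2D[21] → 0x30007  P=1,RW=1,US=1,PS=0
  → PA=0x301BB  (2 entries read)
#1 VA=0x10006CA (r,kernel):
  L0 @0x2B[8] → 0x13006  P=0,RW=1,US=1,PS=0
  ⇒ fault: PAGE_NOT_PRESENT  — 1 lookups
#2 VA=0x24151BB (r,kernel):
  TLB hit vpn=0x2415 → PA=0x301BB
#3 VA=0x281981B (w,user):
  L0 @0x2B[20] → 0x33007  P=1,RW=1,US=1,PS=0
  L1 @0x33[25] → 0x37003  P=1,RW=1,US=0,PS=0
  ⇒ fault: PROTECTION_VIOLATION  — 2 lookups

Access #3 fault: PROTECTION_VIOLATION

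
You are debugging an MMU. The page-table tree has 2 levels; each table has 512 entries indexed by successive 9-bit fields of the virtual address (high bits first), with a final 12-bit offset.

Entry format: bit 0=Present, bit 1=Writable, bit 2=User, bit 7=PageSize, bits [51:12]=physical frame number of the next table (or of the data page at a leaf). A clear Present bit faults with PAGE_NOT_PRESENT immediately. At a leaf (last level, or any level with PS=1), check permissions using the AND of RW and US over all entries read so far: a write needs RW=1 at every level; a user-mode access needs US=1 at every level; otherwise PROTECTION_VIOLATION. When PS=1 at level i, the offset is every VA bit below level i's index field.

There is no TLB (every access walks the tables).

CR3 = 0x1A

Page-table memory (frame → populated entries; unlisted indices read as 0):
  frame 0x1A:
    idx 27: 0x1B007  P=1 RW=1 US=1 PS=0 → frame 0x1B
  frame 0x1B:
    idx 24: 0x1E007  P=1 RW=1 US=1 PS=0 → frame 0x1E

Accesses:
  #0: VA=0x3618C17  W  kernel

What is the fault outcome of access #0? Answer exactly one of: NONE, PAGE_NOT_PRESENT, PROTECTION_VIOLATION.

Walk each access:
#0 VA=0x3618C17 (w,kernel):
  [0] read 0x1A idx=27: raw=0x1B007 flags P=1 W=1 U=1 S=0
  [1] read 0x1B idx=24: raw=0x1E007 flags P=1 W=1 U=1 S=0
  ⇒ phys 0x1EC17  [2 reads]

Access #0 fault: NONE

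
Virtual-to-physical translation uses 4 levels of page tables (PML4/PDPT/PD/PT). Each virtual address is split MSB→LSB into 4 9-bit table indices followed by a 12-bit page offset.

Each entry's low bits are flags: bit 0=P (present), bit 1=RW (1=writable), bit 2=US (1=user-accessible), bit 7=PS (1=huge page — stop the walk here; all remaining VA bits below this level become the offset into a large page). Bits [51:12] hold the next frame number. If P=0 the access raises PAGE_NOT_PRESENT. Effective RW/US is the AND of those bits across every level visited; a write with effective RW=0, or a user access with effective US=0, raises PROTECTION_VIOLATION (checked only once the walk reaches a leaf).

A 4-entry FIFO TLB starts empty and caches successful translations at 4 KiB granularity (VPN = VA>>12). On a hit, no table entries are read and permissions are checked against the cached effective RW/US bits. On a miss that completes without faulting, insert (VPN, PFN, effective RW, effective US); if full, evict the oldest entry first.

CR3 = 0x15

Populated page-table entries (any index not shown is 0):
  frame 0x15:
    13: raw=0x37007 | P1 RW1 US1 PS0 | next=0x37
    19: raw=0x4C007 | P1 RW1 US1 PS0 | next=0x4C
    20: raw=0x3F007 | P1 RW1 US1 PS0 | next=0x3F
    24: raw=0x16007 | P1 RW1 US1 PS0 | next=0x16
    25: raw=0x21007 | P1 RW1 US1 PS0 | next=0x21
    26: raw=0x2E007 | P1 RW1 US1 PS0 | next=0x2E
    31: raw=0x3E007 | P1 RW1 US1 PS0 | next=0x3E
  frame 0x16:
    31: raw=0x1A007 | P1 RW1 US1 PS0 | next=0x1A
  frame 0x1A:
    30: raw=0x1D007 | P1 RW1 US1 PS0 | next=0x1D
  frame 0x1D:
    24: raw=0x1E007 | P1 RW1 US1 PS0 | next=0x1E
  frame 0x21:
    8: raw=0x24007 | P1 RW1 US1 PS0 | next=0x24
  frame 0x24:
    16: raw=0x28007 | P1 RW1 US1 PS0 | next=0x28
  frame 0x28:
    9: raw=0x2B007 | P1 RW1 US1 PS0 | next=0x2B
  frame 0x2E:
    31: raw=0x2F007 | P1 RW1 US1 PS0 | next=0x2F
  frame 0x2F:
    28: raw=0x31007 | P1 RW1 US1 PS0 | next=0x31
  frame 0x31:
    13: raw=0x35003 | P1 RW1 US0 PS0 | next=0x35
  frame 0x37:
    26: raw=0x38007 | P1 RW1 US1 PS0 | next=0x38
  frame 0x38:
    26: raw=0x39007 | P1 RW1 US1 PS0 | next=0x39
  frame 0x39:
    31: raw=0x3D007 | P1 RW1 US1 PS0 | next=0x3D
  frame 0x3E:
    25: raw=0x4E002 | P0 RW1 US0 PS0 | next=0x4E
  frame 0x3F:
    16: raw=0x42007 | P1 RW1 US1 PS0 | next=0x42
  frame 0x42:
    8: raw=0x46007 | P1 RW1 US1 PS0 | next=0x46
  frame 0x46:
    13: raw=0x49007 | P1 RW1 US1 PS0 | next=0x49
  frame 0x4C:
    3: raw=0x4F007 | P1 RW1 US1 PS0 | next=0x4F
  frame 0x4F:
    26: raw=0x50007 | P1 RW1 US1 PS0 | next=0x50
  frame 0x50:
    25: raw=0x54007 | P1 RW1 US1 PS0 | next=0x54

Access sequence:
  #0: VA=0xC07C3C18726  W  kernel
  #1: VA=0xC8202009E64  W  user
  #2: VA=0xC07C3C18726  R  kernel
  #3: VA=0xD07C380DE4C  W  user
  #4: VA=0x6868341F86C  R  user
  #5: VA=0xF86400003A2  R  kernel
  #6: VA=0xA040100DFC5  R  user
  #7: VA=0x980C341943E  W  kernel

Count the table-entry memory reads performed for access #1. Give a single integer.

Trace:
#0 VA=0xC07C3C18726 (w,kernel):
  L0: frame=0x15 idx=24 entry=0x16007 [P=1 RW=1 US=1 PS=0]
  L1: frame=0x16 idx=31 entry=0x1A007 [P=1 RW=1 US=1 PS=0]
  L2: frame=0x1A idx=30 entry=0x1D007 [P=1 RW=1 US=1 PS=0]
  L3: frame=0x1D idx=24 entry=0x1E007 [P=1 RW=1 US=1 PS=0]
  ✓ 0x1E726  — 4 lookups
#1 VA=0xC8202009E64 (w,user):
  L0: frame=0x15 idx=25 entry=0x21007 [P=1 RW=1 US=1 PS=0]
  L1: frame=0x21 idx=8 entry=0x24007 [P=1 RW=1 US=1 PS=0]
  L2: frame=0x24 idx=16 entry=0x28007 [P=1 RW=1 US=1 PS=0]
  L3: frame=0x28 idx=9 entry=0x2B007 [P=1 RW=1 US=1 PS=0]
  ✓ 0x2BE64  — 4 lookups
#2 VA=0xC07C3C18726 (r,kernel):
  TLB hit vpn=0xC07C3C18 → PA=0x1E726
#3 VA=0xD07C380DE4C (w,user):
  L0: frame=0x15 idx=26 entry=0x2E007 [P=1 RW=1 US=1 PS=0]
  L1: frame=0x2E idx=31 entry=0x2F007 [P=1 RW=1 US=1 PS=0]
  L2: frame=0x2F idx=28 entry=0x31007 [P=1 RW=1 US=1 PS=0]
  L3: frame=0x31 idx=13 entry=0x35003 [P=1 RW=1 US=0 PS=0]
  ⇒ fault: PROTECTION_VIOLATION  — 4 lookups
#4 VA=0x6868341F86C (r,user):
  L0: frame=0x15 idx=13 entry=0x37007 [P=1 RW=1 US=1 PS=0]
  L1: frame=0x37 idx=26 entry=0x38007 [P=1 RW=1 US=1 PS=0]
  L2: frame=0x38 idx=26 entry=0x39007 [P=1 RW=1 US=1 PS=0]
  L3: frame=0x39 idx=31 entry=0x3D007 [P=1 RW=1 US=1 PS=0]
  ✓ 0x3D86C  — 4 lookups
#5 VA=0xF86400003A2 (r,kernel):
  L0: frame=0x15 idx=31 entry=0x3E007 [P=1 RW=1 US=1 PS=0]
  L1: frame=0x3E idx=25 entry=0x4E002 [P=0 RW=1 US=0 PS=0]
  ⇒ fault: PAGE_NOT_PRESENT  — 2 lookups
#6 VA=0xA040100DFC5 (r,user):
  L0: frame=0x15 idx=20 entry=0x3F007 [P=1 RW=1 US=1 PS=0]
  L1: frame=0x3F idx=16 entry=0x42007 [P=1 RW=1 US=1 PS=0]
  L2: frame=0x42 idx=8 entry=0x46007 [P=1 RW=1 US=1 PS=0]
  L3: frame=0x46 idx=13 entry=0x49007 [P=1 RW=1 US=1 PS=0]
  ✓ 0x49FC5  — 4 lookups
#7 VA=0x980C341943E (w,kernel):
  L0: frame=0x15 idx=19 entry=0x4C007 [P=1 RW=1 US=1 PS=0]
  L1: frame=0x4C idx=3 entry=0x4F007 [P=1 RW=1 US=1 PS=0]
  L2: frame=0x4F idx=26 entry=0x50007 [P=1 RW=1 US=1 PS=0]
  L3: frame=0x50 idx=25 entry=0x54007 [P=1 RW=1 US=1 PS=0]
  ✓ 0x5443E  — 4 lookups

Entries read for #1: 4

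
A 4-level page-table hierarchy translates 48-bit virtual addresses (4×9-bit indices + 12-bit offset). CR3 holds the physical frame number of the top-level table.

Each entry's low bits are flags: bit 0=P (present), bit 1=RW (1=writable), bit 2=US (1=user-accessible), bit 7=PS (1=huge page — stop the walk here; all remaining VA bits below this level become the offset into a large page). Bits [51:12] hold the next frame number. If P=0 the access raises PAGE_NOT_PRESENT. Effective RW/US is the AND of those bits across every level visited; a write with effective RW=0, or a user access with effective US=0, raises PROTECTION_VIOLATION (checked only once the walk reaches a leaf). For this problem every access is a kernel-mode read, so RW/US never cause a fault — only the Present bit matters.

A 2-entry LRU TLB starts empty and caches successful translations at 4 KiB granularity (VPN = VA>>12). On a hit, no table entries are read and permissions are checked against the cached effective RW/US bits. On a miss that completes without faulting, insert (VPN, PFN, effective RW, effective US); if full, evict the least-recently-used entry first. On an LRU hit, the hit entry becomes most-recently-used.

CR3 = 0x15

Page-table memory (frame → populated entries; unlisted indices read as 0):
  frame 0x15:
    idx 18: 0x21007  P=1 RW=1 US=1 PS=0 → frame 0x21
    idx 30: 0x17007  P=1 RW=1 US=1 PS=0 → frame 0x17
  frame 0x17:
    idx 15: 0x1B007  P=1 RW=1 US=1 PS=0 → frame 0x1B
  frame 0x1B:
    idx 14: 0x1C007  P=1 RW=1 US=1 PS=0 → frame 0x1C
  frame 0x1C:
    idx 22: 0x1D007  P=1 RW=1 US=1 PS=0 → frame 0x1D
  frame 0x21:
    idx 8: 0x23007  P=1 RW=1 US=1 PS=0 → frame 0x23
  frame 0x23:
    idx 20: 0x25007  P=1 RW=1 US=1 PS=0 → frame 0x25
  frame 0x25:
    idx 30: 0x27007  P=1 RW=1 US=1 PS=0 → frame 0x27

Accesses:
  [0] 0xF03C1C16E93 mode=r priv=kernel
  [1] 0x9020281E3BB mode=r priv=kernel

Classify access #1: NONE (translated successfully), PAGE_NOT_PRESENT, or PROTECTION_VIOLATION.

Walk each access:
#0 VA=0xF03C1C16E93 (r,kernel):
  lvl0: tbl 0x15, slot 30 ⇒ 0x17007 (P1/RW1/US1/PS0)
  lvl1: tbl 0x17, slot 15 ⇒ 0x1B007 (P1/RW1/US1/PS0)
  lvl2: tbl 0x1B, slot 14 ⇒ 0x1C007 (P1/RW1/US1/PS0)
  lvl3: tbl 0x1C, slot 22 ⇒ 0x1D007 (P1/RW1/US1/PS0)
  → PA=0x1DE93  (4 entries read)
#1 VA=0x9020281E3BB (r,kernel):
  lvl0: tbl 0x15, slot 18 ⇒ 0x21007 (P1/RW1/US1/PS0)
  lvl1: tbl 0x21, slot 8 ⇒ 0x23007 (P1/RW1/US1/PS0)
  lvl2: tbl 0x23, slot 20 ⇒ 0x25007 (P1/RW1/US1/PS0)
  lvl3: tbl 0x25, slot 30 ⇒ 0x27007 (P1/RW1/US1/PS0)
  → PA=0x273BB  (4 entries read)

Access #1 fault: NONE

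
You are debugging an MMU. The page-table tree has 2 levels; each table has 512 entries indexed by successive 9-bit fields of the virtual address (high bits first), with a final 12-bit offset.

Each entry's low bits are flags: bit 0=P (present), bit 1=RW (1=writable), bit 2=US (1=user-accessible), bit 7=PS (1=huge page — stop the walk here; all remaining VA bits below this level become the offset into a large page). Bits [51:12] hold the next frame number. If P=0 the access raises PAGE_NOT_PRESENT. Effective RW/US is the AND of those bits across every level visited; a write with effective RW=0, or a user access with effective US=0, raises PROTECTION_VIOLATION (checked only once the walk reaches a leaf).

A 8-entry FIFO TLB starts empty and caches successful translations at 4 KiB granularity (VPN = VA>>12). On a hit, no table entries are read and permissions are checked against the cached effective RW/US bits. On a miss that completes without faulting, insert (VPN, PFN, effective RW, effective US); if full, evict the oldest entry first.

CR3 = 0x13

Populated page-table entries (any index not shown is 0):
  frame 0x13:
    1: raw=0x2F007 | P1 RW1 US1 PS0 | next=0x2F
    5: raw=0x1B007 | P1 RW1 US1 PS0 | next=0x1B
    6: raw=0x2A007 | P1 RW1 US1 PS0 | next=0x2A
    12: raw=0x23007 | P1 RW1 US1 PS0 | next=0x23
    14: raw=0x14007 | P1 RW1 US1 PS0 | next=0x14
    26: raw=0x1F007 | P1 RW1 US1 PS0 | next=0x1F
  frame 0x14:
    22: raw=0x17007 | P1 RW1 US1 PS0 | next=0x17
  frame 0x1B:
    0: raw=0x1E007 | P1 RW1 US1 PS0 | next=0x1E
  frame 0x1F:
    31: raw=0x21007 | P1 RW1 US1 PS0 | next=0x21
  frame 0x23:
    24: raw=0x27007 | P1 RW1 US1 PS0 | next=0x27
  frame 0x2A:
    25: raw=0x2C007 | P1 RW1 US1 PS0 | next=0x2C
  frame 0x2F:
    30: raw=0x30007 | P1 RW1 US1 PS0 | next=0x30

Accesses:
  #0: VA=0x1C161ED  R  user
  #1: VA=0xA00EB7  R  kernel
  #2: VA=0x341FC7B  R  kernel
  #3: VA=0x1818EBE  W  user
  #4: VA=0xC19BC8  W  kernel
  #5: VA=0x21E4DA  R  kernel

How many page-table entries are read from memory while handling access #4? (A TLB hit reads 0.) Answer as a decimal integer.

Trace:
#0 VA=0x1C161ED (r,user):
  lvl0: tbl 0x13, slot 14 ⇒ 0x14007 (P1/RW1/US1/PS0)
  lvl1: tbl 0x14, slot 22 ⇒ 0x17007 (P1/RW1/US1/PS0)
  → PA=0x171ED  (2 entries read)
#1 VA=0xA00EB7 (r,kernel):
  lvl0: tbl 0x13, slot 5 ⇒ 0x1B007 (P1/RW1/US1/PS0)
  lvl1: tbl 0x1B, slot 0 ⇒ 0x1E007 (P1/RW1/US1/PS0)
  → PA=0x1EEB7  (2 entries read)
#2 VA=0x341FC7B (r,kernel):
  lvl0: tbl 0x13, slot 26 ⇒ 0x1F007 (P1/RW1/US1/PS0)
  lvl1: tbl 0x1F, slot 31 ⇒ 0x21007 (P1/RW1/US1/PS0)
  → PA=0x21C7B  (2 entries read)
#3 VA=0x1818EBE (w,user):
  lvl0: tbl 0x13, slot 12 ⇒ 0x23007 (P1/RW1/US1/PS0)
  lvl1: tbl 0x23, slot 24 ⇒ 0x27007 (P1/RW1/US1/PS0)
  → PA=0x27EBE  (2 entries read)
#4 VA=0xC19BC8 (w,kernel):
  lvl0: tbl 0x13, slot 6 ⇒ 0x2A007 (P1/RW1/US1/PS0)
  lvl1: tbl 0x2A, slot 25 ⇒ 0x2C007 (P1/RW1/US1/PS0)
  → PA=0x2CBC8  (2 entries read)
#5 VA=0x21E4DA (r,kernel):
  lvl0: tbl 0x13, slot 1 ⇒ 0x2F007 (P1/RW1/US1/PS0)
  lvl1: tbl 0x2F, slot 30 ⇒ 0x30007 (P1/RW1/US1/PS0)
  → PA=0x304DA  (2 entries read)

Entries read for #4: 2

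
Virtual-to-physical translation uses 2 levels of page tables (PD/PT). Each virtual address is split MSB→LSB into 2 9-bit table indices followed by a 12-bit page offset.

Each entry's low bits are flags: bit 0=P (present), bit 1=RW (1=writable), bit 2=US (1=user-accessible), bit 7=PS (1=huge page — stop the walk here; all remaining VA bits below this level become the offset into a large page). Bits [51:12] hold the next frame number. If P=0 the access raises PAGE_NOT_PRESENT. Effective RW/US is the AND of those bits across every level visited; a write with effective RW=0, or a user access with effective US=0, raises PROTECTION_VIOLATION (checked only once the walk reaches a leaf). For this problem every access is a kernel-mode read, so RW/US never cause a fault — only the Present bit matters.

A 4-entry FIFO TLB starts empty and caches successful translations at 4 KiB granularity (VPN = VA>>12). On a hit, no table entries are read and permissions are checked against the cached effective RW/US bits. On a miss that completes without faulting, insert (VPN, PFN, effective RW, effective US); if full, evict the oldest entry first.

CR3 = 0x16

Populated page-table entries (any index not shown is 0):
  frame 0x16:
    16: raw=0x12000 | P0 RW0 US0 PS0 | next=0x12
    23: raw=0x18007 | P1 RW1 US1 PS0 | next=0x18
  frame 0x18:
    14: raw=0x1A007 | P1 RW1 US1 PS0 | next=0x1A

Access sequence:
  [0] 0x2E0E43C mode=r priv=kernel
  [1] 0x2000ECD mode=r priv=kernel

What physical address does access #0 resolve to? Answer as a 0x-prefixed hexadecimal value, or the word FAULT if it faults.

Walk each access:
#0 VA=0x2E0E43C (r,kernel):
  L0: frame=0x16 idx=23 entry=0x18007 [P=1 RW=1 US=1 PS=0]
  L1: frame=0x18 idx=14 entry=0x1A007 [P=1 RW=1 US=1 PS=0]
  ⇒ phys 0x1A43C  [2 reads]
#1 VA=0x2000ECD (r,kernel):
  L0: frame=0x16 idx=16 entry=0x12000 [P=0 RW=0 US=0 PS=0]
  ✗ PAGE_NOT_PRESENT  [1 reads]

Access #0 PA: 0x1A43C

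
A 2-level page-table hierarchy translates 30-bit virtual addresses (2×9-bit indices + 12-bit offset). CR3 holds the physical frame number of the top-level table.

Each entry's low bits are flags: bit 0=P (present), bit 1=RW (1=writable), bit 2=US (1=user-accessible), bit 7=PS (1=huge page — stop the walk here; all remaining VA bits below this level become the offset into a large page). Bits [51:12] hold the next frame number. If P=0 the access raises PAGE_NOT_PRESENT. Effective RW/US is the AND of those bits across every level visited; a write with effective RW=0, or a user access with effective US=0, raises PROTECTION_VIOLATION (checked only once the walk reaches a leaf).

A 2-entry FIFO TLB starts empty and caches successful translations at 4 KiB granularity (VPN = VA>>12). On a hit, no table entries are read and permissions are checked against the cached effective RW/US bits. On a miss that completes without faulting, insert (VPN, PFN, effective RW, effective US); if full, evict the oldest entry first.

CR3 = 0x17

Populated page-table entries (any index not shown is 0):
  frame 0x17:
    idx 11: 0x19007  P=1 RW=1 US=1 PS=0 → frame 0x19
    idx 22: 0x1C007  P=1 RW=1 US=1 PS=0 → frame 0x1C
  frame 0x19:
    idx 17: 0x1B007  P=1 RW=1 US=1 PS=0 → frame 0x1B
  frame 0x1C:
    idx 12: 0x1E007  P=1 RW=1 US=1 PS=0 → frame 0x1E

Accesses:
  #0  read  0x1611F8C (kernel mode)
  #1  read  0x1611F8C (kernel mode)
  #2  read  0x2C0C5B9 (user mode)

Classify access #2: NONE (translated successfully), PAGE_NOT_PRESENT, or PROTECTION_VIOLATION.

Walk each access:
#0 VA=0x1611F8C (r,kernel):
  lvl0: tbl 0x17, slot 11 ⇒ 0x19007 (P1/RW1/US1/PS0)
  lvl1: tbl 0x19, slot 17 ⇒ 0x1B007 (P1/RW1/US1/PS0)
  → PA=0x1BF8C  (2 entries read)
#1 VA=0x1611F8C (r,kernel):
  TLB hit vpn=0x1611 → PA=0x1BF8C
#2 VA=0x2C0C5B9 (r,user):
  lvl0: tbl 0x17, slot 22 ⇒ 0x1C007 (P1/RW1/US1/PS0)
  lvl1: tbl 0x1C, slot 12 ⇒ 0x1E007 (P1/RW1/US1/PS0)
  → PA=0x1E5B9  (2 entries read)

Access #2 fault: NONE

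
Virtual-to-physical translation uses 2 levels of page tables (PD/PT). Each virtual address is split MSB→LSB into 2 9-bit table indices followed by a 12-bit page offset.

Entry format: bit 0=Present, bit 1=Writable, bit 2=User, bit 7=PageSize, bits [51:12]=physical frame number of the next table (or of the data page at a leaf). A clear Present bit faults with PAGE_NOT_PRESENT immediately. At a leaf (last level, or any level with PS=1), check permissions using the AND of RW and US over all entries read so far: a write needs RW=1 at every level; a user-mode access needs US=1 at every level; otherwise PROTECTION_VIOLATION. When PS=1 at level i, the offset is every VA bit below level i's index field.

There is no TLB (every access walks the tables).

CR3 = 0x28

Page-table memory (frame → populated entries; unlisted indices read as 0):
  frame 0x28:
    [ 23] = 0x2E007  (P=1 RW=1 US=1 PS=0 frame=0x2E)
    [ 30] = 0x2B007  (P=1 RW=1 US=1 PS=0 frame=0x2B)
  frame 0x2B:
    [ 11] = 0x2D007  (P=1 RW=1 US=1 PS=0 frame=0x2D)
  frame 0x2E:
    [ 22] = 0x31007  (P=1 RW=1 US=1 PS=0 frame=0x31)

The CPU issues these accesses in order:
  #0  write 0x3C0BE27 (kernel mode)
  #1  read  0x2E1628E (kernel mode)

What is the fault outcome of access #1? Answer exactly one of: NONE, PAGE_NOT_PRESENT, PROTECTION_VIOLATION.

Per-access translation:
#0 VA=0x3C0BE27 (w,kernel):
  [0] read 0x28 idx=30: raw=0x2B007 flags P=1 W=1 U=1 S=0
  [1] read 0x2B idx=11: raw=0x2D007 flags P=1 W=1 U=1 S=0
  ⇒ phys 0x2DE27  [2 reads]
#1 VA=0x2E1628E (r,kernel):
  [0] read 0x28 idx=23: raw=0x2E007 flags P=1 W=1 U=1 S=0
  [1] read 0x2E idx=22: raw=0x31007 flags P=1 W=1 U=1 S=0
  ⇒ phys 0x3128E  [2 reads]

Access #1 fault: NONE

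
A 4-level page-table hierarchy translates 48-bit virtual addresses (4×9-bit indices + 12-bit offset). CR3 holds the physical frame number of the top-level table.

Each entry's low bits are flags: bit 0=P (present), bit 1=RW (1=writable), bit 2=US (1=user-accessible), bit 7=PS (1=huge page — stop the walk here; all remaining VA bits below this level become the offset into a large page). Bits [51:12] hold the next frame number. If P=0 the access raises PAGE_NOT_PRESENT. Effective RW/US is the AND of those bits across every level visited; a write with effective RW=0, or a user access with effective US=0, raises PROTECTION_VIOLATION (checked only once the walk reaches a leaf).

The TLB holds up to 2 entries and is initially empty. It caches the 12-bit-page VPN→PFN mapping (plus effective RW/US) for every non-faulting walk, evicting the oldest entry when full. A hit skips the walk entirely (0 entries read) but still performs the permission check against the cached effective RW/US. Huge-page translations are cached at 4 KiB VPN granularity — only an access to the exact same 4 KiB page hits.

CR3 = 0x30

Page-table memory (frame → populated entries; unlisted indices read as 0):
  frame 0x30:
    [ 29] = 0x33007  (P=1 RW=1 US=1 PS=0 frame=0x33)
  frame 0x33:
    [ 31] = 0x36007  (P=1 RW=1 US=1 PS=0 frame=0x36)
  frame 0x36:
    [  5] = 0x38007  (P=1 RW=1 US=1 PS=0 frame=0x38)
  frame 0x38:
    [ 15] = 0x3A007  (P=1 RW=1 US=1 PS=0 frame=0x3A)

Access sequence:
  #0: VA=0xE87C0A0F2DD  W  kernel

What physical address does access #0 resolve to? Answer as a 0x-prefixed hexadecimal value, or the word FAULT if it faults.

Per-access translation:
#0 VA=0xE87C0A0F2DD (w,kernel):
  lvl0: tbl 0x30, slot 29 ⇒ 0x33007 (P1/RW1/US1/PS0)
  lvl1: tbl 0x33, slot 31 ⇒ 0x36007 (P1/RW1/US1/PS0)
  lvl2: tbl 0x36, slot 5 ⇒ 0x38007 (P1/RW1/US1/PS0)
  lvl3: tbl 0x38, slot 15 ⇒ 0x3A007 (P1/RW1/US1/PS0)
  ⇒ phys 0x3A2DD  [4 reads]

Access #0 PA: 0x3A2DD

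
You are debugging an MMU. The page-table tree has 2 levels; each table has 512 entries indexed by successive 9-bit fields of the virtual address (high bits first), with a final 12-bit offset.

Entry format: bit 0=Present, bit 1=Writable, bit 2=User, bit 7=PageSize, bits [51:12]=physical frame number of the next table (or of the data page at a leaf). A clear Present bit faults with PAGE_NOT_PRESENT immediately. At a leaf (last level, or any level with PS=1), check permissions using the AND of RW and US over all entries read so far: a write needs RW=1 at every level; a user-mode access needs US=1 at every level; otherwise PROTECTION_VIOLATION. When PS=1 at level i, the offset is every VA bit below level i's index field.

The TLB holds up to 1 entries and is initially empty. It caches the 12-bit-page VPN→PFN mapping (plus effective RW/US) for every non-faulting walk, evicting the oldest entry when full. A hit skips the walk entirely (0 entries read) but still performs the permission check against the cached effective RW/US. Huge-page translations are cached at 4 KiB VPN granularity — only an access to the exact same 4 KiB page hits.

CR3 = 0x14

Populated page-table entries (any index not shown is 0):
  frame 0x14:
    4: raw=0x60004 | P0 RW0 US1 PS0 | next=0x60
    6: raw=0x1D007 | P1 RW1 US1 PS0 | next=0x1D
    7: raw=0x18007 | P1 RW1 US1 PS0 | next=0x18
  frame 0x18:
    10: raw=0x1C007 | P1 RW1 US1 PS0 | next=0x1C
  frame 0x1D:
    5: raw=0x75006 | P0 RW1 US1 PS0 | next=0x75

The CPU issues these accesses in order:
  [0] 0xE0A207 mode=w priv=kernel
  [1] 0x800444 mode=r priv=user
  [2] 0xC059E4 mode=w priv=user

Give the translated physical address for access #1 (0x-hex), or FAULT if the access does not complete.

Per-access translation:
#0 VA=0xE0A207 (w,kernel):
  L0 @0x14[7] → 0x18007  P=1,RW=1,US=1,PS=0
  L1 @0x18[10] → 0x1C007  P=1,RW=1,US=1,PS=0
  → PA=0x1C207  (2 entries read)
#1 VA=0x800444 (r,user):
  L0 @0x14[4] → 0x60004  P=0,RW=0,US=1,PS=0
  ✗ PAGE_NOT_PRESENT  [1 reads]
#2 VA=0xC059E4 (w,user):
  L0 @0x14[6] → 0x1D007  P=1,RW=1,US=1,PS=0
  L1 @0x1D[5] → 0x75006  P=0,RW=1,US=1,PS=0
  ✗ PAGE_NOT_PRESENT  [2 reads]

Access #1 PA: FAULT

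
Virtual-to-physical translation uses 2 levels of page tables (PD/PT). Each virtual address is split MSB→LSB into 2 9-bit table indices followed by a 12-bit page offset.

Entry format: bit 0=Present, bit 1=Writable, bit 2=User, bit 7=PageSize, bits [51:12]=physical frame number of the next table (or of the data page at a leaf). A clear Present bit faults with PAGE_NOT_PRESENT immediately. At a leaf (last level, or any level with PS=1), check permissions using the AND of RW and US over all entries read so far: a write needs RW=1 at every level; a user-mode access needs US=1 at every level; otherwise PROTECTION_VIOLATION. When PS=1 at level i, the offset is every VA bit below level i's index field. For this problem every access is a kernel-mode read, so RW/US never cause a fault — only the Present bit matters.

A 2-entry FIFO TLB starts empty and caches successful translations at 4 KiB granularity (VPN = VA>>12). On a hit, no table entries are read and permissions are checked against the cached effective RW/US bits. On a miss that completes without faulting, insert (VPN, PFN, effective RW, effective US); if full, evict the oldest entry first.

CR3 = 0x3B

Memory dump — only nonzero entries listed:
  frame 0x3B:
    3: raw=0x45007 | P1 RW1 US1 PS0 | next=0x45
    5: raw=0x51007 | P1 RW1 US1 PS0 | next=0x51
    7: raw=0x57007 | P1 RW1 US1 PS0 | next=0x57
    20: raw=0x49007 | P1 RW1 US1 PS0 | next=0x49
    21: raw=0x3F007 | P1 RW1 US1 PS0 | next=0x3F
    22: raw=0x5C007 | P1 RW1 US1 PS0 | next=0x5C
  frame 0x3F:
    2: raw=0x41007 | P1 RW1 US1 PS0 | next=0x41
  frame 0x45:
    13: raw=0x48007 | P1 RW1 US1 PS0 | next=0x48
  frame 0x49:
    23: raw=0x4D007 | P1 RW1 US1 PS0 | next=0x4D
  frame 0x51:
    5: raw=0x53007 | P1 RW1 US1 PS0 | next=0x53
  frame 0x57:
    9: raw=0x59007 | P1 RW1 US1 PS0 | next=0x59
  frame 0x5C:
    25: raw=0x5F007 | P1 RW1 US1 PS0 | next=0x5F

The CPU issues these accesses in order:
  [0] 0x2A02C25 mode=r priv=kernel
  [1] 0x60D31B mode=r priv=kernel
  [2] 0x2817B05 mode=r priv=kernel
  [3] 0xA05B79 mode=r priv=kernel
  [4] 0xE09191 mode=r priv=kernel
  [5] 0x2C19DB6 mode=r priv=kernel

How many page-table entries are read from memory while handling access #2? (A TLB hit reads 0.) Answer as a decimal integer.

Per-access translation:
#0 VA=0x2A02C25 (r,kernel):
  L0 @0x3B[21] → 0x3F007  P=1,RW=1,US=1,PS=0
  L1 @0x3F[2] → 0x41007  P=1,RW=1,US=1,PS=0
  ⇒ phys 0x41C25  [2 reads]
#1 VA=0x60D31B (r,kernel):
  L0 @0x3B[3] → 0x45007  P=1,RW=1,US=1,PS=0
  L1 @0x45[13] → 0x48007  P=1,RW=1,US=1,PS=0
  ⇒ phys 0x4831B  [2 reads]
#2 VA=0x2817B05 (r,kernel):
  L0 @0x3B[20] → 0x49007  P=1,RW=1,US=1,PS=0
  L1 @0x49[23] → 0x4D007  P=1,RW=1,US=1,PS=0
  ⇒ phys 0x4DB05  [2 reads]
#3 VA=0xA05B79 (r,kernel):
  L0 @0x3B[5] → 0x51007  P=1,RW=1,US=1,PS=0
  L1 @0x51[5] → 0x53007  P=1,RW=1,US=1,PS=0
  ⇒ phys 0x53B79  [2 reads]
#4 VA=0xE09191 (r,kernel):
  L0 @0x3B[7] → 0x57007  P=1,RW=1,US=1,PS=0
  L1 @0x57[9] → 0x59007  P=1,RW=1,US=1,PS=0
  ⇒ phys 0x59191  [2 reads]
#5 VA=0x2C19DB6 (r,kernel):
  L0 @0x3B[22] → 0x5C007  P=1,RW=1,US=1,PS=0
  L1 @0x5C[25] → 0x5F007  P=1,RW=1,US=1,PS=0
  ⇒ phys 0x5FDB6  [2 reads]

Entries read for #2: 2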